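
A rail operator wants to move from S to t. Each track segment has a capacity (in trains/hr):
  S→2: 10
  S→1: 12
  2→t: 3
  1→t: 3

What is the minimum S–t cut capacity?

Max flow = 6 (via 2 augmenting paths).
In the residual at optimum, the set reachable from S is {1, 2, S}.
Cut edges: 1→t (cap 3), 2→t (cap 3). Sum = 6.

6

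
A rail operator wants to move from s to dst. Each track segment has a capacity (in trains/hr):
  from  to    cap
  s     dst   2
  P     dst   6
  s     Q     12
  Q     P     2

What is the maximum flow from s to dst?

Augment s->dst: bottleneck 2. Total 2.
Augment s->Q->P->dst: bottleneck 2. Total 4.
No augmenting path remains in the residual graph.

4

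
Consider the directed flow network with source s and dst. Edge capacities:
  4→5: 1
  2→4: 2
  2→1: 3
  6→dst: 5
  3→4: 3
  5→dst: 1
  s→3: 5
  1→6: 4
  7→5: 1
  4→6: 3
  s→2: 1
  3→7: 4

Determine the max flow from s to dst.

Augment s→2→1→6→dst: bottleneck 1. Total 1.
Augment s→3→4→6→dst: bottleneck 3. Total 4.
Augment s→3→7→5→dst: bottleneck 1. Total 5.
No augmenting path remains in the residual graph.

5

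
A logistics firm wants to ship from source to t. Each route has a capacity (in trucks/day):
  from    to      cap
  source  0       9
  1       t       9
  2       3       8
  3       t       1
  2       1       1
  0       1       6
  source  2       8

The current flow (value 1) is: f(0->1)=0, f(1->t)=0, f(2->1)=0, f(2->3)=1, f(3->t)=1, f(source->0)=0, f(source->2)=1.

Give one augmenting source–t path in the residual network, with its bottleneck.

Residual along source->2->1->t: source->2: 7, 2->1: 1, 1->t: 9.
Bottleneck = min = 1.

source->2->1->t, bottleneck 1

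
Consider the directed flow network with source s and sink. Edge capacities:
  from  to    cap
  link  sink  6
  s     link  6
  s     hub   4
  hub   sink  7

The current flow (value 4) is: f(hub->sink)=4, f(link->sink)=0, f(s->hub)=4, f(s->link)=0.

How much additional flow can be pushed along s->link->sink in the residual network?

Residual capacities along the path: s->link: 6, link->sink: 6.
Minimum is 6.

6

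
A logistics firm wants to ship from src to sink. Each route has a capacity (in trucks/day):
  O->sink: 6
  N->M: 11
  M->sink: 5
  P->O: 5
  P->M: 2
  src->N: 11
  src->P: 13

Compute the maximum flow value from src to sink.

10

Augment src->P->O->sink: bottleneck 5. Total 5.
Augment src->P->M->sink: bottleneck 2. Total 7.
Augment src->N->M->sink: bottleneck 3. Total 10.
No augmenting path remains in the residual graph.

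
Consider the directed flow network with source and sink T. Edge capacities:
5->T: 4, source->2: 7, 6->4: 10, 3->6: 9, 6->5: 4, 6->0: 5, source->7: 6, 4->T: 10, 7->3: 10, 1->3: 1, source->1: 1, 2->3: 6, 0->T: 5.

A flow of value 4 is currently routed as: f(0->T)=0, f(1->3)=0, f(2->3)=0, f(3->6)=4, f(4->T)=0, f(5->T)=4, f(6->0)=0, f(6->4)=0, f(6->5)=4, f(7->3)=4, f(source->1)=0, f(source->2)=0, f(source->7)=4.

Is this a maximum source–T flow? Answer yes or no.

Residual path source->7->3->6->4->T has bottleneck 2 > 0.
Pushing 2 along it raises the flow to 6, so the given flow is not maximum.

No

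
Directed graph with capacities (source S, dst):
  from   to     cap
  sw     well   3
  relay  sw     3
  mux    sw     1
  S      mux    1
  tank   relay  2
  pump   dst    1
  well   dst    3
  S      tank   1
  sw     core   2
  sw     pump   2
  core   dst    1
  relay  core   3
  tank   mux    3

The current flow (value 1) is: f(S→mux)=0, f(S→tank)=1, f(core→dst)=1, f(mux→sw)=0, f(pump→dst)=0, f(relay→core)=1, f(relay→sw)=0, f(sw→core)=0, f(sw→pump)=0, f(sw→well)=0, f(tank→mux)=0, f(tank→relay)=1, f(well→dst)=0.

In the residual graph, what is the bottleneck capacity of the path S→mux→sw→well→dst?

Residual capacities along the path: S→mux: 1, mux→sw: 1, sw→well: 3, well→dst: 3.
Minimum is 1.

1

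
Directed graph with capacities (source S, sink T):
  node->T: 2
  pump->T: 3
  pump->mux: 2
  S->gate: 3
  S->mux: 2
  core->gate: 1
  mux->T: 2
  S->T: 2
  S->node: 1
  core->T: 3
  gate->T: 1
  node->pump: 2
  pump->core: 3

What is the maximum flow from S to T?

6

Augment S->T: bottleneck 2. Total 2.
Augment S->node->T: bottleneck 1. Total 3.
Augment S->mux->T: bottleneck 2. Total 5.
Augment S->gate->T: bottleneck 1. Total 6.
No augmenting path remains in the residual graph.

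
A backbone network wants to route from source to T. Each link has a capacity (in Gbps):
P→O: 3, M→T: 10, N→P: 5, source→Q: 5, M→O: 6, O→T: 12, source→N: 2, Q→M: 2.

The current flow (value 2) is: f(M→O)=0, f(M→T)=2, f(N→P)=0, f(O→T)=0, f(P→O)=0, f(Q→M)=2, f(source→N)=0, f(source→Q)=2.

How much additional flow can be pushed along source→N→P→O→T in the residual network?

Residual capacities along the path: source→N: 2, N→P: 5, P→O: 3, O→T: 12.
Minimum is 2.

2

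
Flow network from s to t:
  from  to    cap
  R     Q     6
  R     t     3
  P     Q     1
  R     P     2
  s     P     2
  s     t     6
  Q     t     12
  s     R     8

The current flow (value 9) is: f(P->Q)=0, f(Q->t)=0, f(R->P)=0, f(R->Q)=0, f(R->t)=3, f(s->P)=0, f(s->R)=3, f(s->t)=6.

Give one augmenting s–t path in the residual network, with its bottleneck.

s->R->Q->t, bottleneck 5

Residual along s->R->Q->t: s->R: 5, R->Q: 6, Q->t: 12.
Bottleneck = min = 5.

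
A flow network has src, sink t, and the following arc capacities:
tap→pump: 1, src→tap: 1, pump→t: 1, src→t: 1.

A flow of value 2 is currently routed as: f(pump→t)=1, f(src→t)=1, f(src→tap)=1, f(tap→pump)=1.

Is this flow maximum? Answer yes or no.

Yes

Residual reachable from src: {src}; t is not reachable.
Saturated cut: src→tap, src→t with total capacity 2 = current flow value. Flow is maximum.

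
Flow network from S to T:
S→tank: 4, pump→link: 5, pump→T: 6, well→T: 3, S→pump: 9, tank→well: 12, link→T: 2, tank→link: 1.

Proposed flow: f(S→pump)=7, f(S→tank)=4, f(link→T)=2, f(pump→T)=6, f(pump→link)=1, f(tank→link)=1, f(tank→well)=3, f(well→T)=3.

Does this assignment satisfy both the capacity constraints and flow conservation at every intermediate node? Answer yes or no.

Yes

Every edge has 0 ≤ f(e) ≤ cap(e).
At each intermediate node, inflow equals outflow.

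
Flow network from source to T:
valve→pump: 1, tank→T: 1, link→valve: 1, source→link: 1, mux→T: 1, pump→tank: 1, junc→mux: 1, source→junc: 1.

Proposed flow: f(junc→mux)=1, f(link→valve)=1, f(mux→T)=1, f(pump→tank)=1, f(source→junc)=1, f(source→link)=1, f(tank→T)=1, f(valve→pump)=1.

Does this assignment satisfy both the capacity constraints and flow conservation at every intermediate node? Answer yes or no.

Every edge has 0 ≤ f(e) ≤ cap(e).
At each intermediate node, inflow equals outflow.

Yes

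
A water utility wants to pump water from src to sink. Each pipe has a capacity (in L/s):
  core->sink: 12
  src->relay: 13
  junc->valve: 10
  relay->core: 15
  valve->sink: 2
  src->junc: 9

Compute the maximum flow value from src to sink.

14

Augment src->junc->valve->sink: bottleneck 2. Total 2.
Augment src->relay->core->sink: bottleneck 12. Total 14.
No augmenting path remains in the residual graph.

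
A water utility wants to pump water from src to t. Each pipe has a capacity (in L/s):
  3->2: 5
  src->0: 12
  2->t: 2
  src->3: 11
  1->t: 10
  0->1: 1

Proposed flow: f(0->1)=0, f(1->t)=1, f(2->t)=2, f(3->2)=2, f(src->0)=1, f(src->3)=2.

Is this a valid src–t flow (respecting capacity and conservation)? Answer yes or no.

No

Conservation fails at 0: inflow 1 ≠ outflow 0.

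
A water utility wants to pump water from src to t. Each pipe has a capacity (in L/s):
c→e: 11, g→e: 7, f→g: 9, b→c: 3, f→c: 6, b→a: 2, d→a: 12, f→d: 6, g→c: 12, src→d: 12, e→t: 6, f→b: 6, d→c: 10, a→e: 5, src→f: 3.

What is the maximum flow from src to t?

Augment src→f→g→e→t: bottleneck 3. Total 3.
Augment src→d→c→e→t: bottleneck 3. Total 6.
No augmenting path remains in the residual graph.

6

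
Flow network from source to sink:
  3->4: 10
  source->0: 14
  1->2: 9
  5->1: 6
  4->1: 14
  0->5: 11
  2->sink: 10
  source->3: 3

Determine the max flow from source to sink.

Augment source->0->5->1->2->sink: bottleneck 6. Total 6.
Augment source->3->4->1->2->sink: bottleneck 3. Total 9.
No augmenting path remains in the residual graph.

9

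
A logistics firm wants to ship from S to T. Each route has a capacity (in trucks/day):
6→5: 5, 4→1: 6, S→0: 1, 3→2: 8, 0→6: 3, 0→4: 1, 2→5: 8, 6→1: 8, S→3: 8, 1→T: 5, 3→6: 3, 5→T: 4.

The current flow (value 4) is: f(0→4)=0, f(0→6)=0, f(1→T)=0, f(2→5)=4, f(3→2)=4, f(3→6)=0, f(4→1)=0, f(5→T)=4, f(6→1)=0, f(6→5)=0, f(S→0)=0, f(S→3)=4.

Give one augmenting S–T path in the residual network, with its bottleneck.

S→3→6→1→T, bottleneck 3

Residual along S→3→6→1→T: S→3: 4, 3→6: 3, 6→1: 8, 1→T: 5.
Bottleneck = min = 3.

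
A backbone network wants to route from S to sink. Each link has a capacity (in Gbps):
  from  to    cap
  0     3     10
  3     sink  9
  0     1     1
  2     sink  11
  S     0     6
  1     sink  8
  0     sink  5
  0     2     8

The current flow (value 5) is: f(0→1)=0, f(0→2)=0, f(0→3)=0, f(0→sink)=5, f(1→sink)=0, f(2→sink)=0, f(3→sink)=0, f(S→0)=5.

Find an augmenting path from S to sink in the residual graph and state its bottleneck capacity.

Residual along S→0→3→sink: S→0: 1, 0→3: 10, 3→sink: 9.
Bottleneck = min = 1.

S→0→3→sink, bottleneck 1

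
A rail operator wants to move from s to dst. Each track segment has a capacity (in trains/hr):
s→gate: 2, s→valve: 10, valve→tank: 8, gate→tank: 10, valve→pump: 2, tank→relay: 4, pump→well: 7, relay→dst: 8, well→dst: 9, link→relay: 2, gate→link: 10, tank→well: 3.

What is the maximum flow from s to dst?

Augment s→gate→link→relay→dst: bottleneck 2. Total 2.
Augment s→valve→tank→relay→dst: bottleneck 4. Total 6.
Augment s→valve→tank→well→dst: bottleneck 3. Total 9.
Augment s→valve→pump→well→dst: bottleneck 2. Total 11.
No augmenting path remains in the residual graph.

11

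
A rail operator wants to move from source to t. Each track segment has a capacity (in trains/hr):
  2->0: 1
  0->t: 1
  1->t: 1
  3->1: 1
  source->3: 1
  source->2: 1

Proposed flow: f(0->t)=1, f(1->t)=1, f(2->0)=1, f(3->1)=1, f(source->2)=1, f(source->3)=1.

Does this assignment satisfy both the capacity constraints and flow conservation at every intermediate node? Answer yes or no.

Yes

Every edge has 0 ≤ f(e) ≤ cap(e).
At each intermediate node, inflow equals outflow.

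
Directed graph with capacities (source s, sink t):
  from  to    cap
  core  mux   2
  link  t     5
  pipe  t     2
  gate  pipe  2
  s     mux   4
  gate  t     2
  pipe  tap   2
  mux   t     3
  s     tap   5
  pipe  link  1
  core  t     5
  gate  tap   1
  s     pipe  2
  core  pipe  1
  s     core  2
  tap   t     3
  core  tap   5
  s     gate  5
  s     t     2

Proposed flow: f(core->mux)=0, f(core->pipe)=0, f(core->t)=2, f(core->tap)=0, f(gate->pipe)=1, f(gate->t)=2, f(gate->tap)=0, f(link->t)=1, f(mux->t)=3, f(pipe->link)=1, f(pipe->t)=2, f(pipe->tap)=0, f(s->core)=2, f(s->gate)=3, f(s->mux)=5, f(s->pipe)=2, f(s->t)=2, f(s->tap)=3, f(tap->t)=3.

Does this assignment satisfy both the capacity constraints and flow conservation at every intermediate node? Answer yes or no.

Capacity violated on s->mux: flow 5 > capacity 4.

No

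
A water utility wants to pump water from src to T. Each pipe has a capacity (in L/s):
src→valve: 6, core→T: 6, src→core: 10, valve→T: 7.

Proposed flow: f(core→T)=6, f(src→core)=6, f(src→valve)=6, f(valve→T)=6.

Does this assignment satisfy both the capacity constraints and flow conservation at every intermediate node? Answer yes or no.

Every edge has 0 ≤ f(e) ≤ cap(e).
At each intermediate node, inflow equals outflow.

Yes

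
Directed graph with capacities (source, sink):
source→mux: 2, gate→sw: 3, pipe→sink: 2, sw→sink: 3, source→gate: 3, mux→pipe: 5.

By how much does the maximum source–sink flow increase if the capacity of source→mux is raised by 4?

0

Original max flow = 5.
Even with extra capacity on source→mux, another cut of capacity 5 remains binding.
New max flow = 5. Increase = 0.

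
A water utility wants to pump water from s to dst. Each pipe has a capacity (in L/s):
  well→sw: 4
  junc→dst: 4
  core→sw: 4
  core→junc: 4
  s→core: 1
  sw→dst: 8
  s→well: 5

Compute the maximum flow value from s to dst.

Augment s→core→junc→dst: bottleneck 1. Total 1.
Augment s→well→sw→dst: bottleneck 4. Total 5.
No augmenting path remains in the residual graph.

5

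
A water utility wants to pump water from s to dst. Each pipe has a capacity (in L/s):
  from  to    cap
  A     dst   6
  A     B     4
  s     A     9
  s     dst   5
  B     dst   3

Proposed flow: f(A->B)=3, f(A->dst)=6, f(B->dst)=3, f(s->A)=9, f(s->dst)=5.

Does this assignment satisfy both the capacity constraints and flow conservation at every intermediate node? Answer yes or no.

Every edge has 0 ≤ f(e) ≤ cap(e).
At each intermediate node, inflow equals outflow.

Yes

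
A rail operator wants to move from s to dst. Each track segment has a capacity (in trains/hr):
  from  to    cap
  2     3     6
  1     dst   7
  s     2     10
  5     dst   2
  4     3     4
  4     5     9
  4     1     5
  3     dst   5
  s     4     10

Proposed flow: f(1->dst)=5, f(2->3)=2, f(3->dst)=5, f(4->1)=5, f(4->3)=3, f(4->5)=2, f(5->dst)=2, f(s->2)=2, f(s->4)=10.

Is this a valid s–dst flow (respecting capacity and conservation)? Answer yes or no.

Every edge has 0 ≤ f(e) ≤ cap(e).
At each intermediate node, inflow equals outflow.

Yes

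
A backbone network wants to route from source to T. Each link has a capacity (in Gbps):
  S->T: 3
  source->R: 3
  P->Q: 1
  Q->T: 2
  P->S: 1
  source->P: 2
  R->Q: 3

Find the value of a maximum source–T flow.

3

Augment source->R->Q->T: bottleneck 2. Total 2.
Augment source->P->S->T: bottleneck 1. Total 3.
No augmenting path remains in the residual graph.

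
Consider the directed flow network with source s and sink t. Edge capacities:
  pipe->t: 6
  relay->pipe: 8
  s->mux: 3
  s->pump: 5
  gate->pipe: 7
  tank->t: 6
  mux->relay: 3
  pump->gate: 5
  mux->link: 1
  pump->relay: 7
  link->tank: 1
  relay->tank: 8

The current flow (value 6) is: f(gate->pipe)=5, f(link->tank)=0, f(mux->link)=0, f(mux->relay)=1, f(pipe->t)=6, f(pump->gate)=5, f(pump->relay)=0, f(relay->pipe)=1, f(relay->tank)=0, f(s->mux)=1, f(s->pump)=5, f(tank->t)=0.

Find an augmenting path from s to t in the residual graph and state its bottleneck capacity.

Residual along s->mux->relay->tank->t: s->mux: 2, mux->relay: 2, relay->tank: 8, tank->t: 6.
Bottleneck = min = 2.

s->mux->relay->tank->t, bottleneck 2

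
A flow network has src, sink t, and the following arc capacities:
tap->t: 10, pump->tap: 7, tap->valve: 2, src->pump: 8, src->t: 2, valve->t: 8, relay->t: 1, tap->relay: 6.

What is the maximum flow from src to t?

Augment src->t: bottleneck 2. Total 2.
Augment src->pump->tap->t: bottleneck 7. Total 9.
No augmenting path remains in the residual graph.

9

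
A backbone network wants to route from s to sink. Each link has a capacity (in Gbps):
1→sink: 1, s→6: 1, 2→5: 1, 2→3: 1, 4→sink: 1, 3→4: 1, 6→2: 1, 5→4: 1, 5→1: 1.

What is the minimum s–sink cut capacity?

Max flow = 1 (via 1 augmenting path).
In the residual at optimum, the set reachable from s is {s}.
Cut edges: s→6 (cap 1). Sum = 1.

1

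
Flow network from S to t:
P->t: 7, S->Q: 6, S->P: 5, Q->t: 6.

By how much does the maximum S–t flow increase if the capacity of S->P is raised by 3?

Original max flow = 11.
After raising cap(S->P), augmenting paths through that edge carry 2 more units.
New max flow = 13. Increase = 2.

2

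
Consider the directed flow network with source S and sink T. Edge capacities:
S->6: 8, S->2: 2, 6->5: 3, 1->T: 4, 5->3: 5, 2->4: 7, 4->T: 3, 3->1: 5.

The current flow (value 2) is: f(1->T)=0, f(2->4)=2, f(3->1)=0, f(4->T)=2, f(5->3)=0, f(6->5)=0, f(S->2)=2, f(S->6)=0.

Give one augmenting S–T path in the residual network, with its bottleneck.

S->6->5->3->1->T, bottleneck 3

Residual along S->6->5->3->1->T: S->6: 8, 6->5: 3, 5->3: 5, 3->1: 5, 1->T: 4.
Bottleneck = min = 3.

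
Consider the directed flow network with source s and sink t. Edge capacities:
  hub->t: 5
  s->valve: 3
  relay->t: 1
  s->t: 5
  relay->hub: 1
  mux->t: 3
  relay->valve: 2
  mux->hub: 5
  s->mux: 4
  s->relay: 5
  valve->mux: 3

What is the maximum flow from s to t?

14

Augment s->t: bottleneck 5. Total 5.
Augment s->relay->t: bottleneck 1. Total 6.
Augment s->mux->t: bottleneck 3. Total 9.
Augment s->relay->hub->t: bottleneck 1. Total 10.
Augment s->mux->hub->t: bottleneck 1. Total 11.
Augment s->valve->mux->hub->t: bottleneck 3. Total 14.
No augmenting path remains in the residual graph.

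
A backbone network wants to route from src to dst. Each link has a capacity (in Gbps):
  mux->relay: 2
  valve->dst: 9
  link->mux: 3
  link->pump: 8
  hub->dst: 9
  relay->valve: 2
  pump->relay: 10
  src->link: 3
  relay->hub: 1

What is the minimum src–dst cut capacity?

3

Max flow = 3 (via 3 augmenting paths).
In the residual at optimum, the set reachable from src is {src}.
Cut edges: src->link (cap 3). Sum = 3.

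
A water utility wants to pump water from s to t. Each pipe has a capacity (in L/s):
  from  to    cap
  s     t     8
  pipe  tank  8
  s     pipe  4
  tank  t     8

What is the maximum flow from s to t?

12

Augment s->t: bottleneck 8. Total 8.
Augment s->pipe->tank->t: bottleneck 4. Total 12.
No augmenting path remains in the residual graph.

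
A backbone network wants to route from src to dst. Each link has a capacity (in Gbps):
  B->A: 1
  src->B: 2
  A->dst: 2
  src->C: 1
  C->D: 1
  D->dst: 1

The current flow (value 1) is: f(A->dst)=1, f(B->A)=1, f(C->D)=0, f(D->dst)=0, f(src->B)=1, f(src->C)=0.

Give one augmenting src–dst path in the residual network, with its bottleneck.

src->C->D->dst, bottleneck 1

Residual along src->C->D->dst: src->C: 1, C->D: 1, D->dst: 1.
Bottleneck = min = 1.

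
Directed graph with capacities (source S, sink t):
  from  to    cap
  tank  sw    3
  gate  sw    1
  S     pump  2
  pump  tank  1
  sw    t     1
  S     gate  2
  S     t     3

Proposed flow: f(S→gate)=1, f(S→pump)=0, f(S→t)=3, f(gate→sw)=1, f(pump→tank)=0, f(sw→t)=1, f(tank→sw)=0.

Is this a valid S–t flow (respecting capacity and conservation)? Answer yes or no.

Yes

Every edge has 0 ≤ f(e) ≤ cap(e).
At each intermediate node, inflow equals outflow.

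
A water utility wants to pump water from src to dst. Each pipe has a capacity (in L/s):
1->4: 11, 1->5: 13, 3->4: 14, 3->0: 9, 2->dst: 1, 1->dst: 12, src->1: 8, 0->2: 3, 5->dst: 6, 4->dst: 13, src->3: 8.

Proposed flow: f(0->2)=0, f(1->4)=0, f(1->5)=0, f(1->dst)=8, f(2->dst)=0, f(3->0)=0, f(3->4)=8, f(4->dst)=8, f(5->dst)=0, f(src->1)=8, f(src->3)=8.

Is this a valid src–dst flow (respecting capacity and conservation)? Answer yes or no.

Yes

Every edge has 0 ≤ f(e) ≤ cap(e).
At each intermediate node, inflow equals outflow.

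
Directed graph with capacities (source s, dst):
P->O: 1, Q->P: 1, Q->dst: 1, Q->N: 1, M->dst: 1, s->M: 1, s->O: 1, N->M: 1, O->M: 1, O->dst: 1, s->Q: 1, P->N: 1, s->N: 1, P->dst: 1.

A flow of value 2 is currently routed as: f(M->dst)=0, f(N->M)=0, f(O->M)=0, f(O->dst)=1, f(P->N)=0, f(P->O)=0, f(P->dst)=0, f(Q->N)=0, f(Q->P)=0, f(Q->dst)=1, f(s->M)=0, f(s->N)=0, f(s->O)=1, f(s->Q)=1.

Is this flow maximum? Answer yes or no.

Residual path s->M->dst has bottleneck 1 > 0.
Pushing 1 along it raises the flow to 3, so the given flow is not maximum.

No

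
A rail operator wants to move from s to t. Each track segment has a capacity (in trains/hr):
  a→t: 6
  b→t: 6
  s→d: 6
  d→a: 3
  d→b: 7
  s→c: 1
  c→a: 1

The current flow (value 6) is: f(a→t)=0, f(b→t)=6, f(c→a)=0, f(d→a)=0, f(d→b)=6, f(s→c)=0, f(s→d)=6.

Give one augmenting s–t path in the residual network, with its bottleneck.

s→c→a→t, bottleneck 1

Residual along s→c→a→t: s→c: 1, c→a: 1, a→t: 6.
Bottleneck = min = 1.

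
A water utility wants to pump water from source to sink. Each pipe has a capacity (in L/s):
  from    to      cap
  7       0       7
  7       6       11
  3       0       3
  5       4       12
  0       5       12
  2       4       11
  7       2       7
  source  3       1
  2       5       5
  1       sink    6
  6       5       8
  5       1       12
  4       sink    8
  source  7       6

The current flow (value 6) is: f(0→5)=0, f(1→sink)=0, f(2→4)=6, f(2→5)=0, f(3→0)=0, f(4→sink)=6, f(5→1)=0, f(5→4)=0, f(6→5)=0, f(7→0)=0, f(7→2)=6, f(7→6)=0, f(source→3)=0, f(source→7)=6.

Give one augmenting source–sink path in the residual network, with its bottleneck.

source→3→0→5→1→sink, bottleneck 1

Residual along source→3→0→5→1→sink: source→3: 1, 3→0: 3, 0→5: 12, 5→1: 12, 1→sink: 6.
Bottleneck = min = 1.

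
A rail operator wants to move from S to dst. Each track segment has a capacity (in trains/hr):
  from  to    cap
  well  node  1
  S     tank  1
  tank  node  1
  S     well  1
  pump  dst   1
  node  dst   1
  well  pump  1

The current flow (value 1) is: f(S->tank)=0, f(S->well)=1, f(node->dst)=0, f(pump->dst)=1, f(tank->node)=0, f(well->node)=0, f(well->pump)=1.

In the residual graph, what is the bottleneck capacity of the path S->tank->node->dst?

1

Residual capacities along the path: S->tank: 1, tank->node: 1, node->dst: 1.
Minimum is 1.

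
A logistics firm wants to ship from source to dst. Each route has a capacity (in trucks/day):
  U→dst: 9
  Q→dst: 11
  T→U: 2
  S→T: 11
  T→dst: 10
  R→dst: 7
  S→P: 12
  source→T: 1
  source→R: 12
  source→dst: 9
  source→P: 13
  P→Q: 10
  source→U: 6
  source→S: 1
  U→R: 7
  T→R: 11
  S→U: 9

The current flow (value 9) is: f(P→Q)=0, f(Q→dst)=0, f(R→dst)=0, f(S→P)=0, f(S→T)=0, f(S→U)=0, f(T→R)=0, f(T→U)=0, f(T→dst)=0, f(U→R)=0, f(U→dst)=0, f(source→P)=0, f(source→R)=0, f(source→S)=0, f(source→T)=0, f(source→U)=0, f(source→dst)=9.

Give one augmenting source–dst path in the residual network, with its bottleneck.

source→T→dst, bottleneck 1

Residual along source→T→dst: source→T: 1, T→dst: 10.
Bottleneck = min = 1.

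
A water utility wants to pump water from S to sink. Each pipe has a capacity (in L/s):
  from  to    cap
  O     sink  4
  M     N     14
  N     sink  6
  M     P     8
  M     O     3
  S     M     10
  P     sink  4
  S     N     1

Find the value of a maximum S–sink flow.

Augment S->N->sink: bottleneck 1. Total 1.
Augment S->M->O->sink: bottleneck 3. Total 4.
Augment S->M->N->sink: bottleneck 5. Total 9.
Augment S->M->P->sink: bottleneck 2. Total 11.
No augmenting path remains in the residual graph.

11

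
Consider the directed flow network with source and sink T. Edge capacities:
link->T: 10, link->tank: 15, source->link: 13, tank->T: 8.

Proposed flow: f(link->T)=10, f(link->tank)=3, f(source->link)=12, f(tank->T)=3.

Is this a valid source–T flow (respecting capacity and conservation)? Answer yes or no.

Conservation fails at link: inflow 12 ≠ outflow 13.

No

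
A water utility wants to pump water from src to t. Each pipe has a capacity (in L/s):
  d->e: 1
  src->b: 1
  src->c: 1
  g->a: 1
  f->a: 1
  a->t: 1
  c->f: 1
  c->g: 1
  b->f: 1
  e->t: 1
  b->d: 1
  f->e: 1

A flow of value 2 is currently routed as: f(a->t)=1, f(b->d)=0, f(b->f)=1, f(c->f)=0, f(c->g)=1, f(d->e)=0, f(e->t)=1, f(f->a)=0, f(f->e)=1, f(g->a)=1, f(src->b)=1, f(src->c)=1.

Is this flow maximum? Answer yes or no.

Residual reachable from src: {src}; t is not reachable.
Saturated cut: src->c, src->b with total capacity 2 = current flow value. Flow is maximum.

Yes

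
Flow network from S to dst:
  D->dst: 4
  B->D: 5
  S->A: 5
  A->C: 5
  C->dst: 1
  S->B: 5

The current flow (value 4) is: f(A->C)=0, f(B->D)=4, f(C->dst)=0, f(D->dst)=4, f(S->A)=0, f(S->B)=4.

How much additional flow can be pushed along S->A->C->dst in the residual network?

Residual capacities along the path: S->A: 5, A->C: 5, C->dst: 1.
Minimum is 1.

1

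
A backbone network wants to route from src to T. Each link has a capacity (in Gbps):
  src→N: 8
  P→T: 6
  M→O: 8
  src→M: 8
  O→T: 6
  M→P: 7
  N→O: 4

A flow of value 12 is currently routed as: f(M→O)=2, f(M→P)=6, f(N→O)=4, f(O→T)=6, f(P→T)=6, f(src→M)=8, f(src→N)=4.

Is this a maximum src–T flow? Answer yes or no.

Residual reachable from src: {N, src}; T is not reachable.
Saturated cut: src→M, N→O with total capacity 12 = current flow value. Flow is maximum.

Yes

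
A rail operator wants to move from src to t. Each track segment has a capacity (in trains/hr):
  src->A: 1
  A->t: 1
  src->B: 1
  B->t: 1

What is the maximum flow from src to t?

Augment src->A->t: bottleneck 1. Total 1.
Augment src->B->t: bottleneck 1. Total 2.
No augmenting path remains in the residual graph.

2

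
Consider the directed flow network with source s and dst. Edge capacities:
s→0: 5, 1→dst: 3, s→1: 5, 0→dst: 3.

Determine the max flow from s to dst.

Augment s→0→dst: bottleneck 3. Total 3.
Augment s→1→dst: bottleneck 3. Total 6.
No augmenting path remains in the residual graph.

6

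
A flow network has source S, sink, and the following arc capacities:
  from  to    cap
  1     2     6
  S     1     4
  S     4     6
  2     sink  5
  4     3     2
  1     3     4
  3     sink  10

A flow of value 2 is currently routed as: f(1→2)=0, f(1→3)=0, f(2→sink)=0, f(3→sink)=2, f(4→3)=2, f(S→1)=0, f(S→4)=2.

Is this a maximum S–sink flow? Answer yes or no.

Residual path S→1→3→sink has bottleneck 4 > 0.
Pushing 4 along it raises the flow to 6, so the given flow is not maximum.

No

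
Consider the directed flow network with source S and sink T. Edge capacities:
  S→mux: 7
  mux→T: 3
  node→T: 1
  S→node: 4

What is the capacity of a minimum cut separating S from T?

4

Max flow = 4 (via 2 augmenting paths).
In the residual at optimum, the set reachable from S is {S, mux, node}.
Cut edges: node→T (cap 1), mux→T (cap 3). Sum = 4.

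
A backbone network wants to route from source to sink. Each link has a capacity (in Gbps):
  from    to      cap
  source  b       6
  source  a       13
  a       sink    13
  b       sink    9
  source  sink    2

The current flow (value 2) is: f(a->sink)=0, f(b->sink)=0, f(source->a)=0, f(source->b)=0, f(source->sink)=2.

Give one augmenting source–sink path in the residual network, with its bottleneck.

Residual along source->a->sink: source->a: 13, a->sink: 13.
Bottleneck = min = 13.

source->a->sink, bottleneck 13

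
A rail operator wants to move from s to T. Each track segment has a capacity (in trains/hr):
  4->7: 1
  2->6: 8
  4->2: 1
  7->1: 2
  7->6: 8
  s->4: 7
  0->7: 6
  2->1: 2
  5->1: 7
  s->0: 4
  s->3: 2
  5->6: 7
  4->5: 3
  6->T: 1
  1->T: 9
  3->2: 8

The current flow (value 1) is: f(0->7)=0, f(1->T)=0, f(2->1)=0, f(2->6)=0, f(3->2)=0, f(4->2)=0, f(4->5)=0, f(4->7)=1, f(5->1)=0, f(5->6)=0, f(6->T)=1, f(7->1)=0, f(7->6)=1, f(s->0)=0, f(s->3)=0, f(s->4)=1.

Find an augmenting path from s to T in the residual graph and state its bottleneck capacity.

s->4->5->1->T, bottleneck 3

Residual along s->4->5->1->T: s->4: 6, 4->5: 3, 5->1: 7, 1->T: 9.
Bottleneck = min = 3.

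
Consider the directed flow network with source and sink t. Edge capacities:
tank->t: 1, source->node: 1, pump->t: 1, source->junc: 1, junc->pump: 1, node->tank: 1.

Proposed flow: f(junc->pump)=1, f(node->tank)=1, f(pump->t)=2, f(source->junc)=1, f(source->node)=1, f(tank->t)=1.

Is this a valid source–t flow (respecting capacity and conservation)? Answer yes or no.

Capacity violated on pump->t: flow 2 > capacity 1.

No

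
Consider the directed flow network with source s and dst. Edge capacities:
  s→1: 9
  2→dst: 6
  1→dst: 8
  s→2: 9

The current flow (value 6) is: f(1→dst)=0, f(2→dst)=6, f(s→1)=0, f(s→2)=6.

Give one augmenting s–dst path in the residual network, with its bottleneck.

s→1→dst, bottleneck 8

Residual along s→1→dst: s→1: 9, 1→dst: 8.
Bottleneck = min = 8.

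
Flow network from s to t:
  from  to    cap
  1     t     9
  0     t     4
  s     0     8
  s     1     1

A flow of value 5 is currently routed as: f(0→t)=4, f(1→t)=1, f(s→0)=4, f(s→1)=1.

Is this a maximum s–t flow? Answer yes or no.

Yes

Residual reachable from s: {0, s}; t is not reachable.
Saturated cut: s→1, 0→t with total capacity 5 = current flow value. Flow is maximum.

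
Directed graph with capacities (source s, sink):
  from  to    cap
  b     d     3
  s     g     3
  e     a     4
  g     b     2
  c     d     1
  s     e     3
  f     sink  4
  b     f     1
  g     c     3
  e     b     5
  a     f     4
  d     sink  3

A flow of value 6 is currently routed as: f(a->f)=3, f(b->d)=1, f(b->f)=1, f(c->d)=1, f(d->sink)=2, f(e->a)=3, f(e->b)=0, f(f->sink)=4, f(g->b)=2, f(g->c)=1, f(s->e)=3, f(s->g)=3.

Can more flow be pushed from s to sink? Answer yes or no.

No

Residual reachable from s: {s}; sink is not reachable.
Saturated cut: s->e, s->g with total capacity 6 = current flow value. Flow is maximum.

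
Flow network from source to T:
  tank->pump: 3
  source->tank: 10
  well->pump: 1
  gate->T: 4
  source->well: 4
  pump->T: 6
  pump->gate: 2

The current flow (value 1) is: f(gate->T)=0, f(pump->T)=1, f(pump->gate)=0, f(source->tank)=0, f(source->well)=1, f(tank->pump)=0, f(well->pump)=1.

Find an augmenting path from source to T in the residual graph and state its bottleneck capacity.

source->tank->pump->T, bottleneck 3

Residual along source->tank->pump->T: source->tank: 10, tank->pump: 3, pump->T: 5.
Bottleneck = min = 3.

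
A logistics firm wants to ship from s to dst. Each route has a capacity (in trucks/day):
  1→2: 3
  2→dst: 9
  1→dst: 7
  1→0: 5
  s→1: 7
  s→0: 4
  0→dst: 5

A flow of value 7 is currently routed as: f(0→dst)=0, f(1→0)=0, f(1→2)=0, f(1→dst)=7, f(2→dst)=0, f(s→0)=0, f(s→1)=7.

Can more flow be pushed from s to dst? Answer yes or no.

Yes

Residual path s→0→dst has bottleneck 4 > 0.
Pushing 4 along it raises the flow to 11, so the given flow is not maximum.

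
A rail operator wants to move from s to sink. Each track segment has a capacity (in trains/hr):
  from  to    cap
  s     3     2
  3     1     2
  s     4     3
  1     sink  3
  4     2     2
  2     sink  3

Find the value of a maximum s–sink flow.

Augment s→3→1→sink: bottleneck 2. Total 2.
Augment s→4→2→sink: bottleneck 2. Total 4.
No augmenting path remains in the residual graph.

4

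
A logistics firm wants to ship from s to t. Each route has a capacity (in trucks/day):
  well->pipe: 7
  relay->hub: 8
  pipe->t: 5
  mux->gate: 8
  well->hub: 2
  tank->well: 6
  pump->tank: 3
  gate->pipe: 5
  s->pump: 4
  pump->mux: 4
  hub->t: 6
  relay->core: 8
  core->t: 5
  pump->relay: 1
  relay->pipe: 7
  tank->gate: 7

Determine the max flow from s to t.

Augment s->pump->relay->pipe->t: bottleneck 1. Total 1.
Augment s->pump->mux->gate->pipe->t: bottleneck 3. Total 4.
No augmenting path remains in the residual graph.

4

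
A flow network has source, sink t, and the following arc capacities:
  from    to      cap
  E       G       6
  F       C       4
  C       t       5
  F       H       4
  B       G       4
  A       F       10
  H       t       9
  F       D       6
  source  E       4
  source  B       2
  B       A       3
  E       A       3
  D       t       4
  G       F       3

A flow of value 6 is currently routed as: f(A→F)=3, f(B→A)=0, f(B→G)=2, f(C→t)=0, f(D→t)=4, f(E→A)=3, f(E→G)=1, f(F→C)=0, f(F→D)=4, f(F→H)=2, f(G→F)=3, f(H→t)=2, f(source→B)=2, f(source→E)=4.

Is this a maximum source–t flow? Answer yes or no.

Residual reachable from source: {source}; t is not reachable.
Saturated cut: source→B, source→E with total capacity 6 = current flow value. Flow is maximum.

Yes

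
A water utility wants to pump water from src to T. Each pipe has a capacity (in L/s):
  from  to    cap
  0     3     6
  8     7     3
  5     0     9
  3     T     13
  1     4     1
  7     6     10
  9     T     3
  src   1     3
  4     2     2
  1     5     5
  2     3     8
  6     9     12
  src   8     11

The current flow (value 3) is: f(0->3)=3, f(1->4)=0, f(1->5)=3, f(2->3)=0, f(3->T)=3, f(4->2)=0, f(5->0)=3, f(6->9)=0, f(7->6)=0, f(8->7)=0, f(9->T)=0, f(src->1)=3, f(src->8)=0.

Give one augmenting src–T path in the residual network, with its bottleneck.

Residual along src->8->7->6->9->T: src->8: 11, 8->7: 3, 7->6: 10, 6->9: 12, 9->T: 3.
Bottleneck = min = 3.

src->8->7->6->9->T, bottleneck 3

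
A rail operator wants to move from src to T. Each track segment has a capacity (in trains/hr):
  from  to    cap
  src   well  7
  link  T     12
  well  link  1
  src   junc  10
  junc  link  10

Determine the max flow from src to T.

Augment src→well→link→T: bottleneck 1. Total 1.
Augment src→junc→link→T: bottleneck 10. Total 11.
No augmenting path remains in the residual graph.

11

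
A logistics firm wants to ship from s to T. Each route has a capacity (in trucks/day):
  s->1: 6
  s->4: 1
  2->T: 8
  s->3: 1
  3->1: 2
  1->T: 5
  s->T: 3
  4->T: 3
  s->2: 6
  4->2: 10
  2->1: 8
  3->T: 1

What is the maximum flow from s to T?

Augment s->T: bottleneck 3. Total 3.
Augment s->4->T: bottleneck 1. Total 4.
Augment s->2->T: bottleneck 6. Total 10.
Augment s->3->T: bottleneck 1. Total 11.
Augment s->1->T: bottleneck 5. Total 16.
No augmenting path remains in the residual graph.

16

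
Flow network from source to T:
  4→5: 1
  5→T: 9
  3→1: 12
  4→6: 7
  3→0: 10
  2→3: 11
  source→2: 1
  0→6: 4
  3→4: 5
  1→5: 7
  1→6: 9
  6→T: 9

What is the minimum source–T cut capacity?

Max flow = 1 (via 1 augmenting path).
In the residual at optimum, the set reachable from source is {source}.
Cut edges: source→2 (cap 1). Sum = 1.

1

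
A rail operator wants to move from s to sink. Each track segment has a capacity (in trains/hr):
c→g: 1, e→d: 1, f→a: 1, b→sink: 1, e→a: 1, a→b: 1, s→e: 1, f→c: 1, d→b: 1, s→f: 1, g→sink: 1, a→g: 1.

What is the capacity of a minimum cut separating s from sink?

2

Max flow = 2 (via 2 augmenting paths).
In the residual at optimum, the set reachable from s is {s}.
Cut edges: s→f (cap 1), s→e (cap 1). Sum = 2.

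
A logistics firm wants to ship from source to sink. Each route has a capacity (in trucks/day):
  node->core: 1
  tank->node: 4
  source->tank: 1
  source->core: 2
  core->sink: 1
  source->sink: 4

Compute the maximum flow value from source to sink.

5

Augment source->sink: bottleneck 4. Total 4.
Augment source->core->sink: bottleneck 1. Total 5.
No augmenting path remains in the residual graph.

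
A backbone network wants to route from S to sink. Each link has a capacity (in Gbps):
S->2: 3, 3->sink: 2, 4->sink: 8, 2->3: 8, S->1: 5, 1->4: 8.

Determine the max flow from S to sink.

7

Augment S->2->3->sink: bottleneck 2. Total 2.
Augment S->1->4->sink: bottleneck 5. Total 7.
No augmenting path remains in the residual graph.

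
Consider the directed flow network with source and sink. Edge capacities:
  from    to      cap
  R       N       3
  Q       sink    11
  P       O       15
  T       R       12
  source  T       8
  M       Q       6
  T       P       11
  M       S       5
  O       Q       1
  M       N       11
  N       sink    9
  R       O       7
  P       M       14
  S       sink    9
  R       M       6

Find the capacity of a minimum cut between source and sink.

Max flow = 8 (via 2 augmenting paths).
In the residual at optimum, the set reachable from source is {source}.
Cut edges: source→T (cap 8). Sum = 8.

8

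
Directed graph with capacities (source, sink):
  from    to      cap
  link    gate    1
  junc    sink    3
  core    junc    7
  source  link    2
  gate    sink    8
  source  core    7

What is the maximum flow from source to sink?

Augment source->core->junc->sink: bottleneck 3. Total 3.
Augment source->link->gate->sink: bottleneck 1. Total 4.
No augmenting path remains in the residual graph.

4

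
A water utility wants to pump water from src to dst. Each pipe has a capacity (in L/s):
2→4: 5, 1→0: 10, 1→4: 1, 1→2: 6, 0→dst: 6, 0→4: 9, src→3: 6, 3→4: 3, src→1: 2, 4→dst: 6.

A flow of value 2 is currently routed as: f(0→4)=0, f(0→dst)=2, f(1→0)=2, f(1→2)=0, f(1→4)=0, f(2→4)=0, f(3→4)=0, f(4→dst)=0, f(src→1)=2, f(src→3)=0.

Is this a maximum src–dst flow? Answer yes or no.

No

Residual path src→3→4→dst has bottleneck 3 > 0.
Pushing 3 along it raises the flow to 5, so the given flow is not maximum.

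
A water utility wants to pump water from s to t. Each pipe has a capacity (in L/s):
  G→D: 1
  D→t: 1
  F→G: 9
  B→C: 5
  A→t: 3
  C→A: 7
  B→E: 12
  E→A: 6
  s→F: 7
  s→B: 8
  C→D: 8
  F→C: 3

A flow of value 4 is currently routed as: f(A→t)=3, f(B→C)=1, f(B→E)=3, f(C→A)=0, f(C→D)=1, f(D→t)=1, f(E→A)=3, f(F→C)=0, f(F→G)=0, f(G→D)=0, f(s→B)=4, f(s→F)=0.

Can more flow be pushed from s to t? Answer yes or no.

Residual reachable from s: {A, B, C, D, E, F, G, s}; t is not reachable.
Saturated cut: A→t, D→t with total capacity 4 = current flow value. Flow is maximum.

No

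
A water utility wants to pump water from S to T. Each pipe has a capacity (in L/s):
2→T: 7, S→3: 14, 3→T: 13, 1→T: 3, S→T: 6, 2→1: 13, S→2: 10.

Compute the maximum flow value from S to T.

Augment S→T: bottleneck 6. Total 6.
Augment S→2→T: bottleneck 7. Total 13.
Augment S→3→T: bottleneck 13. Total 26.
Augment S→2→1→T: bottleneck 3. Total 29.
No augmenting path remains in the residual graph.

29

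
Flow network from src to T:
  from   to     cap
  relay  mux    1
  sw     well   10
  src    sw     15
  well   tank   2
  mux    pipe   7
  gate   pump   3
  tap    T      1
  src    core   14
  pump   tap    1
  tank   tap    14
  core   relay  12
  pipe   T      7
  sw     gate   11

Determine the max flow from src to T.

2

Augment src->sw->well->tank->tap->T: bottleneck 1. Total 1.
Augment src->core->relay->mux->pipe->T: bottleneck 1. Total 2.
No augmenting path remains in the residual graph.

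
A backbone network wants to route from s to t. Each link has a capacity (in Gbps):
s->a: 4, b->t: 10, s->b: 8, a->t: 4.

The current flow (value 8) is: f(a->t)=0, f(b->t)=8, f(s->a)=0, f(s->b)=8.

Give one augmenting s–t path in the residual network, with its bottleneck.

s->a->t, bottleneck 4

Residual along s->a->t: s->a: 4, a->t: 4.
Bottleneck = min = 4.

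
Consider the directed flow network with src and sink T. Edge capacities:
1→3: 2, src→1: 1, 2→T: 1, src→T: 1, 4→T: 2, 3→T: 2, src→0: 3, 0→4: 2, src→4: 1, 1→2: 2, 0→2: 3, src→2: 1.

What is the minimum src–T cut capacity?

5

Max flow = 5 (via 5 augmenting paths).
In the residual at optimum, the set reachable from src is {0, 2, 4, src}.
Cut edges: src→1 (cap 1), src→T (cap 1), 4→T (cap 2), 2→T (cap 1). Sum = 5.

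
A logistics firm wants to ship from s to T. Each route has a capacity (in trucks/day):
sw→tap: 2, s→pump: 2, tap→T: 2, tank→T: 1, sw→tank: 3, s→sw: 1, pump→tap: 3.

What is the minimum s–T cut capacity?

3

Max flow = 3 (via 2 augmenting paths).
In the residual at optimum, the set reachable from s is {s}.
Cut edges: s→sw (cap 1), s→pump (cap 2). Sum = 3.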